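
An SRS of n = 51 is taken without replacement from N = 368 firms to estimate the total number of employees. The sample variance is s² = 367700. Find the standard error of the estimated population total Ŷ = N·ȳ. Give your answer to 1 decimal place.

29001.2

Var(Ŷ) = N²·Var(ȳ) = N²·(1 − n/N)·s²/n.
f = 51/368 = 0.13858696; Var(ȳ) = 0.86141304·367700/51 = 6210.6191.
Var(Ŷ) = 368² · 6210.6191 = 8.4106688 × 10^8.
SE(Ŷ) = √(8.4106688 × 10^8) = 29001.2.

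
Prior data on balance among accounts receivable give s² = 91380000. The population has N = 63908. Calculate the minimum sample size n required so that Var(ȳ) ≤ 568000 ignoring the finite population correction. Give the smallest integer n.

161

Without fpc, n₀ = s²/D = 91380000/568000 = 160.8803.
Rounding up, n = 161.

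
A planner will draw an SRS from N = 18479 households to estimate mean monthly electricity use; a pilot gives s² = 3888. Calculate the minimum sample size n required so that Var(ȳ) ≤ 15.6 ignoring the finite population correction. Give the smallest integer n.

Without fpc, n₀ = s²/D = 3888/15.6 = 249.2308.
Rounding up, n = 250.

250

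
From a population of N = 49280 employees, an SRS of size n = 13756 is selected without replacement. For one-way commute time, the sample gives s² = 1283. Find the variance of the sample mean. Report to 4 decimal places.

Under SRS without replacement, Var(ȳ) = (1 − f)·s²/n with f = n/N = 13756/49280 = 0.27913961.
Var(ȳ) = (1 − 0.27913961)·1283/13756 = 0.72086039·0.093268392 = 0.067233489.

0.0672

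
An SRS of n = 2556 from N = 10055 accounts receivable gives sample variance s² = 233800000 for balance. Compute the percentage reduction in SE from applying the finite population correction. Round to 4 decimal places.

13.6404

f = n/N = 2556/10055 = 0.25420189.
SE_no-fpc = √(s²/n) = 302.44181; SE_fpc = √((1−f)s²/n) = 261.18755.
Ratio = √(1−f) = 0.86359603. Reduction = 100·(1 − 0.86359603) = 13.6404%.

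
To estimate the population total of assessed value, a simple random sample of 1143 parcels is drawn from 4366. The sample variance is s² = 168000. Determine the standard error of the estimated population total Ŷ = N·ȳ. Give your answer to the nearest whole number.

Var(Ŷ) = N²·Var(ȳ) = N²·(1 − n/N)·s²/n.
f = 1143/4366 = 0.26179569; Var(ȳ) = 0.73820431·168000/1143 = 108.50247.
Var(Ŷ) = 4366² · 108.50247 = 2.0682693 × 10^9.
SE(Ŷ) = √(2.0682693 × 10^9) = 45478.

45478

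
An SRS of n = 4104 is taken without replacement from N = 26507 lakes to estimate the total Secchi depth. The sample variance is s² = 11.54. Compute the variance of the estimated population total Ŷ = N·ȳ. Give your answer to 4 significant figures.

1.670 × 10^6

Var(Ŷ) = N²·Var(ȳ) = N²·(1 − n/N)·s²/n.
f = 4104/26507 = 0.15482703; Var(ȳ) = 0.84517297·11.54/4104 = 0.0023765341.
Var(Ŷ) = 26507² · 0.0023765341 = 1.6698029 × 10^6.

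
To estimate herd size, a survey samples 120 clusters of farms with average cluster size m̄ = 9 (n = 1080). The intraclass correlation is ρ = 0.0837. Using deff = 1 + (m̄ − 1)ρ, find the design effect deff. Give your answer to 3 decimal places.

deff = 1 + (9 − 1)·0.0837 = 1 + 0.6696 = 1.6696.

1.670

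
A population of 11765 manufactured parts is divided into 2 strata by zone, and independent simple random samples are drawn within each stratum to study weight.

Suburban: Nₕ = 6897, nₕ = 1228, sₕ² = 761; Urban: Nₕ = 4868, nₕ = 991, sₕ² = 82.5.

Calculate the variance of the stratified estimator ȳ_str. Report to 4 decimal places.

Var(ȳ_str) = Σₕ Wₕ²(1 − fₕ)sₕ²/nₕ with Wₕ = Nₕ/N, N = 11765.
Suburban: Wₕ = 0.58623034; term = 0.58623034²·(1 − 0.17804843)·761/1228 = 0.17505282.
Urban: Wₕ = 0.41376966; term = 0.41376966²·(1 − 0.20357436)·82.5/991 = 0.011351227.
Sum = 0.18640405.

0.1864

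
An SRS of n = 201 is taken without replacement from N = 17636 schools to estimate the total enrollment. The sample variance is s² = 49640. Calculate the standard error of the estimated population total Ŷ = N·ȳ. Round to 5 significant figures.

Var(Ŷ) = N²·Var(ȳ) = N²·(1 − n/N)·s²/n.
f = 201/17636 = 0.01139714; Var(ȳ) = 0.98860286·49640/201 = 244.15048.
Var(Ŷ) = 17636² · 244.15048 = 7.5937757 × 10^10.
SE(Ŷ) = √(7.5937757 × 10^10) = 275570.

275570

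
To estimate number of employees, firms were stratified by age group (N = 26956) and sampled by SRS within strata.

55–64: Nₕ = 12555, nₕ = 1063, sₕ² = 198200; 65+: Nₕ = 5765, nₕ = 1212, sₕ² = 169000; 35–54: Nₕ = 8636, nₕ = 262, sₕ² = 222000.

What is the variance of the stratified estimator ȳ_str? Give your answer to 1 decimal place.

126.4

Var(ȳ_str) = Σₕ Wₕ²(1 − fₕ)sₕ²/nₕ with Wₕ = Nₕ/N, N = 26956.
55–64: Wₕ = 0.46575901; term = 0.46575901²·(1 − 0.08466746)·198200/1063 = 37.023019.
65+: Wₕ = 0.21386704; term = 0.21386704²·(1 − 0.21023417)·169000/1212 = 5.0369791.
35–54: Wₕ = 0.32037394; term = 0.32037394²·(1 − 0.03033812)·222000/262 = 84.330831.
Sum = 126.39083.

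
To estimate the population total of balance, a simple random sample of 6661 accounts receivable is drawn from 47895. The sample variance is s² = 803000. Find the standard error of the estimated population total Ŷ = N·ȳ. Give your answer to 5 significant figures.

Var(Ŷ) = N²·Var(ȳ) = N²·(1 − n/N)·s²/n.
f = 6661/47895 = 0.13907506; Var(ȳ) = 0.86092494·803000/6661 = 103.78663.
Var(Ŷ) = 47895² · 103.78663 = 2.3807937 × 10^11.
SE(Ŷ) = √(2.3807937 × 10^11) = 487930.

487930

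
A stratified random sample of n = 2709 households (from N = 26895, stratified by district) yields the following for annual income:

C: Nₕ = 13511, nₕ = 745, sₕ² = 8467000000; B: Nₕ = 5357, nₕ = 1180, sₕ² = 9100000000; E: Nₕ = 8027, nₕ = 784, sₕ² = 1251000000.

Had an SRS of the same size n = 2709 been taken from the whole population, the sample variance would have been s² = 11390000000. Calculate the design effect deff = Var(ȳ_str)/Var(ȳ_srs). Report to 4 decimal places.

Var(ȳ_str) = Σ Wₕ²(1−fₕ)sₕ²/nₕ with Wₕ = Nₕ/26895:
  C: (13511/26895)²·(1−745/13511)·8467000000/745 = 2.7100202 × 10^6
  B: (5357/26895)²·(1−1180/5357)·9100000000/1180 = 238562.63
  E: (8027/26895)²·(1−784/8027)·1251000000/784 = 128253.7
  → Var(ȳ_str) = 3.0768365 × 10^6.
Var(ȳ_srs) = (1 − 2709/26895)·11390000000/2709 = 3.7810047 × 10^6.
deff = (3.0768365 × 10^6) / (3.7810047 × 10^6) = 0.8138.

0.8138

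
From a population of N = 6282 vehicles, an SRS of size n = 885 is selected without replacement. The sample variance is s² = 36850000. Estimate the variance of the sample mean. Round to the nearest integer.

35772

Under SRS without replacement, Var(ȳ) = (1 − f)·s²/n with f = n/N = 885/6282 = 0.14087870.
Var(ȳ) = (1 − 0.14087870)·36850000/885 = 0.85912130·41638.418 = 35772.452.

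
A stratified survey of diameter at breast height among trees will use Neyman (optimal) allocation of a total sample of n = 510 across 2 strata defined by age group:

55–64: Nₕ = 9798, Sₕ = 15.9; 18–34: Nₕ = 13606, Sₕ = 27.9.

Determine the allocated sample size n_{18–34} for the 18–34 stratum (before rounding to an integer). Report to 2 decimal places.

Neyman allocation: nₕ = n·NₕSₕ / Σⱼ NⱼSⱼ.
Σ NⱼSⱼ = 9798·15.9 + 13606·27.9 = 535395.6.
n_{18–34} = 510·13606·27.9 / 535395.6 = 361.60.

361.60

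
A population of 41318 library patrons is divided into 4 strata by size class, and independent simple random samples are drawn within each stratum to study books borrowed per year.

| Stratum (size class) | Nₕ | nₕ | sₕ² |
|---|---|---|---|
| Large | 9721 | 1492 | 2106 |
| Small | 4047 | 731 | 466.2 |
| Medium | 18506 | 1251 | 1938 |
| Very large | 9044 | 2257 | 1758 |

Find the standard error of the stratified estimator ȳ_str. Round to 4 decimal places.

0.6236

Var(ȳ_str) = Σₕ Wₕ²(1 − fₕ)sₕ²/nₕ with Wₕ = Nₕ/N, N = 41318.
Large: Wₕ = 0.23527276; term = 0.23527276²·(1 − 0.15348215)·2106/1492 = 0.066140727.
Small: Wₕ = 0.09794763; term = 0.09794763²·(1 − 0.18062763)·466.2/731 = 0.0050133039.
Medium: Wₕ = 0.44789196; term = 0.44789196²·(1 − 0.06759970)·1938/1251 = 0.28976465.
Very large: Wₕ = 0.21888765; term = 0.21888765²·(1 − 0.24955772)·1758/2257 = 0.028005745.
Sum = 0.38892443.
SE = √(0.38892443) = 0.6236.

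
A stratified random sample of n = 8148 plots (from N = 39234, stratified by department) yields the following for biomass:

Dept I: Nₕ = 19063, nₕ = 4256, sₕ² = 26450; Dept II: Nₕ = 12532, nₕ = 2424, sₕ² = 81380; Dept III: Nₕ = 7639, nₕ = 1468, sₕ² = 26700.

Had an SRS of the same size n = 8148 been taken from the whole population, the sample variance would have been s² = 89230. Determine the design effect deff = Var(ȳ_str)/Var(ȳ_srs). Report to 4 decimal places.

0.5139

Var(ȳ_str) = Σ Wₕ²(1−fₕ)sₕ²/nₕ with Wₕ = Nₕ/39234:
  Dept I: (19063/39234)²·(1−4256/19063)·26450/4256 = 1.1396125
  Dept II: (12532/39234)²·(1−2424/12532)·81380/2424 = 2.762775
  Dept III: (7639/39234)²·(1−1468/7639)·26700/1468 = 0.55699601
  → Var(ȳ_str) = 4.4593835.
Var(ȳ_srs) = (1 − 8148/39234)·89230/8148 = 8.6768508.
deff = 4.4593835 / 8.6768508 = 0.5139.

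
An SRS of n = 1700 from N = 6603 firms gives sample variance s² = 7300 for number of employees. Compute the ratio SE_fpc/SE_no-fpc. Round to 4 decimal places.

f = n/N = 1700/6603 = 0.25745873.
SE_no-fpc = √(s²/n) = 2.0722253; SE_fpc = √((1−f)s²/n) = 1.7856538.
Ratio = √(1−f) = 0.86170834.

0.8617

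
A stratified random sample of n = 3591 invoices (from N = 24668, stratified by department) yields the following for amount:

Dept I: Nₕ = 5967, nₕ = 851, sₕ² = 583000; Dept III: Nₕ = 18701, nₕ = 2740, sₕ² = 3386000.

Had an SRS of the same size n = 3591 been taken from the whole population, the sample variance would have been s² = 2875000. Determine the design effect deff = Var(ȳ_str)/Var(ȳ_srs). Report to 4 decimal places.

Var(ȳ_str) = Σ Wₕ²(1−fₕ)sₕ²/nₕ with Wₕ = Nₕ/24668:
  Dept I: (5967/24668)²·(1−851/5967)·583000/851 = 34.368271
  Dept III: (18701/24668)²·(1−2740/18701)·3386000/2740 = 606.1686
  → Var(ȳ_str) = 640.53687.
Var(ȳ_srs) = (1 − 3591/24668)·2875000/3591 = 684.06489.
deff = 640.53687 / 684.06489 = 0.9364.

0.9364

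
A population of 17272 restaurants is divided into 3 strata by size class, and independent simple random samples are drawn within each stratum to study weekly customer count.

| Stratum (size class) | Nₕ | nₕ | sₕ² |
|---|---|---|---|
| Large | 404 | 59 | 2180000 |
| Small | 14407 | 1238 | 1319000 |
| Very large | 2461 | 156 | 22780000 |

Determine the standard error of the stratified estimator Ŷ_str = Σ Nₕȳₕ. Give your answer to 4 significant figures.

1.018 × 10^6

Var(Ŷ_str) = Σₕ Nₕ²(1 − fₕ)sₕ²/nₕ.
Large: 404²·(1 − 59/404)·2180000/59 = 5.1499729 × 10^9.
Small: 14407²·(1 − 1238/14407)·1319000/1238 = 2.0213918 × 10^11.
Very large: 2461²·(1 − 156/2461)·22780000/156 = 8.2834578 × 10^11.
Sum = 1.0356349 × 10^12.
SE = √(1.0356349 × 10^12) = 1.018 × 10^6.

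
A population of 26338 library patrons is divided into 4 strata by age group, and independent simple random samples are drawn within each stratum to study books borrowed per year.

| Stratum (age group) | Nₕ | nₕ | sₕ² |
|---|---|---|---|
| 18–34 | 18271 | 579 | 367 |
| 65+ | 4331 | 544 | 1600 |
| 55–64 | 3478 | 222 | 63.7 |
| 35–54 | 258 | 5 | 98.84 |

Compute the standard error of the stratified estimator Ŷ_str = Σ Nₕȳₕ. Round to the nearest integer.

16052

Var(Ŷ_str) = Σₕ Nₕ²(1 − fₕ)sₕ²/nₕ.
18–34: 18271²·(1 − 579/18271)·367/579 = 2.0489282 × 10^8.
65+: 4331²·(1 − 544/4331)·1600/544 = 4.8239697 × 10^7.
55–64: 3478²·(1 − 222/3478)·63.7/222 = 3.2493795 × 10^6.
35–54: 258²·(1 − 5/258)·98.84/5 = 1.2903364 × 10^6.
Sum = 2.5767223 × 10^8.
SE = √(2.5767223 × 10^8) = 16052.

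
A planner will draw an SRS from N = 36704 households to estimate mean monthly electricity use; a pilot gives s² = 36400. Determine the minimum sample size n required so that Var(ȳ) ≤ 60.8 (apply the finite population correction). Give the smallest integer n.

Without fpc, n₀ = s²/D = 36400/60.8 = 598.6842.
With fpc, (1 − n/N)·s²/n ≤ D requires n ≥ n₀/(1 + n₀/N) = 598.6842/(1 + 598.6842/36704) = 589.0757.
Rounding up, n = 590.

590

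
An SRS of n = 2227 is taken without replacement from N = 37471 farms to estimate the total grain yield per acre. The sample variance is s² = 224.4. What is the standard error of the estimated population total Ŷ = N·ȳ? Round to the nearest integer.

Var(Ŷ) = N²·Var(ȳ) = N²·(1 − n/N)·s²/n.
f = 2227/37471 = 0.05943263; Var(ȳ) = 0.94056737·224.4/2227 = 0.094774728.
Var(Ŷ) = 37471² · 0.094774728 = 1.3307091 × 10^8.
SE(Ŷ) = √(1.3307091 × 10^8) = 11536.

11536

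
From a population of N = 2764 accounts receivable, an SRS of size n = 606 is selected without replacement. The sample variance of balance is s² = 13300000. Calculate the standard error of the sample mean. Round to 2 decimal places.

130.90

Under SRS without replacement, Var(ȳ) = (1 − f)·s²/n with f = n/N = 606/2764 = 0.21924747.
Var(ȳ) = (1 − 0.21924747)·13300000/606 = 0.78075253·21947.195 = 17135.328.
SE(ȳ) = √(17135.328) = 130.90.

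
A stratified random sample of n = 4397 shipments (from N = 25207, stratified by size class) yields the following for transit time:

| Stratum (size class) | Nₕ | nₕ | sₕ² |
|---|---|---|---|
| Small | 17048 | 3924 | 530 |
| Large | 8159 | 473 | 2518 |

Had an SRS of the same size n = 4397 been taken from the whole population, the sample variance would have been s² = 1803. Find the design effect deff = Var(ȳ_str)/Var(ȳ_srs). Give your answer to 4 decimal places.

Var(ȳ_str) = Σ Wₕ²(1−fₕ)sₕ²/nₕ with Wₕ = Nₕ/25207:
  Small: (17048/25207)²·(1−3924/17048)·530/3924 = 0.047560259
  Large: (8159/25207)²·(1−473/8159)·2518/473 = 0.5253994
  → Var(ȳ_str) = 0.57295966.
Var(ȳ_srs) = (1 − 4397/25207)·1803/4397 = 0.33852456.
deff = 0.57295966 / 0.33852456 = 1.6925.

1.6925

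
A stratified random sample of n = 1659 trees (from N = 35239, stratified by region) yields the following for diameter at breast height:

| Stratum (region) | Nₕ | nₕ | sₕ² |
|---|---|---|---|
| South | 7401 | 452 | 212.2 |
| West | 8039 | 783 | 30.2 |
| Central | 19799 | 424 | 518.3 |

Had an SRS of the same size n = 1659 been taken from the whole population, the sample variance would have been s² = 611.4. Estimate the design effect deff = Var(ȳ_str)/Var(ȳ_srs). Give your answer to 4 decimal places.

1.1358

Var(ȳ_str) = Σ Wₕ²(1−fₕ)sₕ²/nₕ with Wₕ = Nₕ/35239:
  South: (7401/35239)²·(1−452/7401)·212.2/452 = 0.019443413
  West: (8039/35239)²·(1−783/8039)·30.2/783 = 0.0018117461
  Central: (19799/35239)²·(1−424/19799)·518.3/424 = 0.37761842
  → Var(ȳ_str) = 0.39887358.
Var(ȳ_srs) = (1 − 1659/35239)·611.4/1659 = 0.35118517.
deff = 0.39887358 / 0.35118517 = 1.1358.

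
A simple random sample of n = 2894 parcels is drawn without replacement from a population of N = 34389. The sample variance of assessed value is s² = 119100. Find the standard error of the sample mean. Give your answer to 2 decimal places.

Under SRS without replacement, Var(ȳ) = (1 − f)·s²/n with f = n/N = 2894/34389 = 0.08415482.
Var(ȳ) = (1 − 0.08415482)·119100/2894 = 0.91584518·41.154112 = 37.690795.
SE(ȳ) = √(37.690795) = 6.14.

6.14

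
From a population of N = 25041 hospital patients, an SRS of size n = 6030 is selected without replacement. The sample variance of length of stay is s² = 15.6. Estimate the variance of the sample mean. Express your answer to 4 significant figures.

Under SRS without replacement, Var(ȳ) = (1 − f)·s²/n with f = n/N = 6030/25041 = 0.24080508.
Var(ȳ) = (1 − 0.24080508)·15.6/6030 = 0.75919492·0.0025870647 = 0.0019640864.

0.001964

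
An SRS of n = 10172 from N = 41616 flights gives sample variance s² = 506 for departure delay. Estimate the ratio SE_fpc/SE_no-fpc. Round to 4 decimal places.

f = n/N = 10172/41616 = 0.24442522.
SE_no-fpc = √(s²/n) = 0.22303452; SE_fpc = √((1−f)s²/n) = 0.19387009.
Ratio = √(1−f) = 0.86923805.

0.8692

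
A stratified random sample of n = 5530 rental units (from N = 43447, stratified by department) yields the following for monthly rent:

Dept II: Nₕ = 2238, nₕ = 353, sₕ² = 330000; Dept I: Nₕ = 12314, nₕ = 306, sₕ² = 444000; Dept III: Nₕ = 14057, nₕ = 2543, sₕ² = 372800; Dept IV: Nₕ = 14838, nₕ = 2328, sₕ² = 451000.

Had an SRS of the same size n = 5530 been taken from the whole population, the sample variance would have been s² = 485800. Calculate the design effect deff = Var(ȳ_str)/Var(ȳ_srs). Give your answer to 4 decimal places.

1.9222

Var(ȳ_str) = Σ Wₕ²(1−fₕ)sₕ²/nₕ with Wₕ = Nₕ/43447:
  Dept II: (2238/43447)²·(1−353/2238)·330000/353 = 2.0892532
  Dept I: (12314/43447)²·(1−306/12314)·444000/306 = 113.66108
  Dept III: (14057/43447)²·(1−2543/14057)·372800/2543 = 12.569813
  Dept IV: (14838/43447)²·(1−2328/14838)·451000/2328 = 19.050512
  → Var(ȳ_str) = 147.37066.
Var(ȳ_srs) = (1 − 5530/43447)·485800/5530 = 76.666662.
deff = 147.37066 / 76.666662 = 1.9222.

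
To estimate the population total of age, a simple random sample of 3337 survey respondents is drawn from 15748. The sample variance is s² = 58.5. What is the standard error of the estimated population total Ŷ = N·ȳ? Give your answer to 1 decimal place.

Var(Ŷ) = N²·Var(ȳ) = N²·(1 − n/N)·s²/n.
f = 3337/15748 = 0.21189992; Var(ȳ) = 0.78810008·58.5/3337 = 0.013815959.
Var(Ŷ) = 15748² · 0.013815959 = 3.426351 × 10^6.
SE(Ŷ) = √(3.426351 × 10^6) = 1851.0.

1851.0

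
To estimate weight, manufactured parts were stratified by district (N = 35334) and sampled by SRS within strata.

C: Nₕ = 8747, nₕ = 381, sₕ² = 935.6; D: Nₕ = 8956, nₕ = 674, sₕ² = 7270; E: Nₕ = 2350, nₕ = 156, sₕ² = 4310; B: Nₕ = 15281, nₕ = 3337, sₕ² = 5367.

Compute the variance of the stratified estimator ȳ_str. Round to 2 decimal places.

Var(ȳ_str) = Σₕ Wₕ²(1 − fₕ)sₕ²/nₕ with Wₕ = Nₕ/N, N = 35334.
C: Wₕ = 0.24755193; term = 0.24755193²·(1 − 0.04355779)·935.6/381 = 0.14393175.
D: Wₕ = 0.25346692; term = 0.25346692²·(1 − 0.07525681)·7270/674 = 0.64082318.
E: Wₕ = 0.06650818; term = 0.06650818²·(1 − 0.06638298)·4310/156 = 0.1140963.
B: Wₕ = 0.43247297; term = 0.43247297²·(1 − 0.21837576)·5367/3337 = 0.23512096.
Sum = 1.1339722.

1.13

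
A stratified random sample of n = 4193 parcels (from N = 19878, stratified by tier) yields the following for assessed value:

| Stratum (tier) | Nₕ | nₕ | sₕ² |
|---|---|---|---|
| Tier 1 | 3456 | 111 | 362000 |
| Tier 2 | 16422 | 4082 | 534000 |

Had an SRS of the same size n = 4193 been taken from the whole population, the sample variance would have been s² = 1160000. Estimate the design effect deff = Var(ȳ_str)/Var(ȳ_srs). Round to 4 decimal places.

Var(ȳ_str) = Σ Wₕ²(1−fₕ)sₕ²/nₕ with Wₕ = Nₕ/19878:
  Tier 1: (3456/19878)²·(1−111/3456)·362000/111 = 95.413554
  Tier 2: (16422/19878)²·(1−4082/16422)·534000/4082 = 67.090973
  → Var(ȳ_str) = 162.50453.
Var(ȳ_srs) = (1 − 4193/19878)·1160000/4193 = 218.29559.
deff = 162.50453 / 218.29559 = 0.7444.

0.7444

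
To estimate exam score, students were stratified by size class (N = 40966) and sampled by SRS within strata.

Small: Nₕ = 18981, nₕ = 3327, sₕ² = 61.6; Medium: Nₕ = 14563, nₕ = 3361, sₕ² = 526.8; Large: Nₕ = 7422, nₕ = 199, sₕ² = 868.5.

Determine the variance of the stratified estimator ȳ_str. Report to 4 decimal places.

Var(ȳ_str) = Σₕ Wₕ²(1 − fₕ)sₕ²/nₕ with Wₕ = Nₕ/N, N = 40966.
Small: Wₕ = 0.46333545; term = 0.46333545²·(1 − 0.17528054)·61.6/3327 = 0.0032781227.
Medium: Wₕ = 0.35548992; term = 0.35548992²·(1 − 0.23079036)·526.8/3361 = 0.015236196.
Large: Wₕ = 0.18117463; term = 0.18117463²·(1 − 0.02681218)·868.5/199 = 0.13941458.
Sum = 0.1579289.

0.1579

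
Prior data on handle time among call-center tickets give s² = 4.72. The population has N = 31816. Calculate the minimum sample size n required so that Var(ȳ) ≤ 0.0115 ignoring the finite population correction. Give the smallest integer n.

411

Without fpc, n₀ = s²/D = 4.72/0.0115 = 410.4348.
Rounding up, n = 411.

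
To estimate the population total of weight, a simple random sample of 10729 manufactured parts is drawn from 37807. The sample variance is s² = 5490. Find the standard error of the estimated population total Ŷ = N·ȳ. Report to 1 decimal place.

22887.6

Var(Ŷ) = N²·Var(ȳ) = N²·(1 − n/N)·s²/n.
f = 10729/37807 = 0.28378343; Var(ȳ) = 0.71621657·5490/10729 = 0.36648606.
Var(Ŷ) = 37807² · 0.36648606 = 5.238439 × 10^8.
SE(Ŷ) = √(5.238439 × 10^8) = 22887.6.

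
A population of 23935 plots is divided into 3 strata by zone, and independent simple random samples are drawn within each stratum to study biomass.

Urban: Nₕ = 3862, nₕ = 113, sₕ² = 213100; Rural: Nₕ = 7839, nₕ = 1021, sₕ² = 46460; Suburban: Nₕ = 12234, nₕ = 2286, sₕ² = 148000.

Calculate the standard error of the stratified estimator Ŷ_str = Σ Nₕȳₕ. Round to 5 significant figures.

Var(Ŷ_str) = Σₕ Nₕ²(1 − fₕ)sₕ²/nₕ.
Urban: 3862²·(1 − 113/3862)·213100/113 = 2.7304405 × 10^10.
Rural: 7839²·(1 − 1021/7839)·46460/1021 = 2.4320423 × 10^9.
Suburban: 12234²·(1 − 2286/12234)·148000/2286 = 7.8793382 × 10^9.
Sum = 3.7615786 × 10^10.
SE = √(3.7615786 × 10^10) = 193950.

193950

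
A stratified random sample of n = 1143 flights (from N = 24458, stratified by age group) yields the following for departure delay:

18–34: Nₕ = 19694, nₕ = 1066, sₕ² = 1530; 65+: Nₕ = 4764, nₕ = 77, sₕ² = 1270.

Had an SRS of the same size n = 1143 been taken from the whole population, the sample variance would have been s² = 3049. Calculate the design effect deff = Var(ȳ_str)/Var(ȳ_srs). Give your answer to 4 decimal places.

Var(ȳ_str) = Σ Wₕ²(1−fₕ)sₕ²/nₕ with Wₕ = Nₕ/24458:
  18–34: (19694/24458)²·(1−1066/19694)·1530/1066 = 0.88022259
  65+: (4764/24458)²·(1−77/4764)·1270/77 = 0.61565558
  → Var(ȳ_str) = 1.4958782.
Var(ȳ_srs) = (1 − 1143/24458)·3049/1143 = 2.5428789.
deff = 1.4958782 / 2.5428789 = 0.5883.

0.5883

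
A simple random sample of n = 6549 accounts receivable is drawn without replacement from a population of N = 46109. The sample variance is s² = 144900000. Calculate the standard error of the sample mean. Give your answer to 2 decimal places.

137.78

Under SRS without replacement, Var(ȳ) = (1 − f)·s²/n with f = n/N = 6549/46109 = 0.14203301.
Var(ȳ) = (1 − 0.14203301)·144900000/6549 = 0.85796699·22125.515 = 18982.962.
SE(ȳ) = √(18982.962) = 137.78.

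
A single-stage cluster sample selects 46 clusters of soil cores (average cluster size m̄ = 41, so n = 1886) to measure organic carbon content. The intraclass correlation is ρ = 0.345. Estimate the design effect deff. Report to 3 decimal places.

14.800

deff = 1 + (41 − 1)·0.345 = 1 + 13.8 = 14.8.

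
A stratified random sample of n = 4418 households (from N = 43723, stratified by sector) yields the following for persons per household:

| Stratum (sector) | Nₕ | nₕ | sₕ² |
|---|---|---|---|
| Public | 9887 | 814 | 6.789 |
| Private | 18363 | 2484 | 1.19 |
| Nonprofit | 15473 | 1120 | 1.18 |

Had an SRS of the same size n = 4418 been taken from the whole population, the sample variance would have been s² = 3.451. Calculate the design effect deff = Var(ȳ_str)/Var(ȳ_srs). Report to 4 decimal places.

Var(ȳ_str) = Σ Wₕ²(1−fₕ)sₕ²/nₕ with Wₕ = Nₕ/43723:
  Public: (9887/43723)²·(1−814/9887)·6.789/814 = 3.9136046 × 10^-4
  Private: (18363/43723)²·(1−2484/18363)·1.19/2484 = 7.3070528 × 10^-5
  Nonprofit: (15473/43723)²·(1−1120/15473)·1.18/1120 = 1.2239433 × 10^-4
  → Var(ȳ_str) = 5.8682532 × 10^-4.
Var(ȳ_srs) = (1 − 4418/43723)·3.451/4418 = 7.0219397 × 10^-4.
deff = (5.8682532 × 10^-4) / (7.0219397 × 10^-4) = 0.8357.

0.8357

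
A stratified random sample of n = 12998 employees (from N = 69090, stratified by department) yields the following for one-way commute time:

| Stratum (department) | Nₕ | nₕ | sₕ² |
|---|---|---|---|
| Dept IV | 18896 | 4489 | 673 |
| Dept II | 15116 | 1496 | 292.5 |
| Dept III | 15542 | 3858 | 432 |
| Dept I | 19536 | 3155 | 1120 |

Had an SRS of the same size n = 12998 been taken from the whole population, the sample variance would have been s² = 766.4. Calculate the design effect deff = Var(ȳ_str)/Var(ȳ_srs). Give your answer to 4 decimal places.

0.9409

Var(ȳ_str) = Σ Wₕ²(1−fₕ)sₕ²/nₕ with Wₕ = Nₕ/69090:
  Dept IV: (18896/69090)²·(1−4489/18896)·673/4489 = 0.008550244
  Dept II: (15116/69090)²·(1−1496/15116)·292.5/1496 = 0.0084329181
  Dept III: (15542/69090)²·(1−3858/15542)·432/3858 = 0.0042598037
  Dept I: (19536/69090)²·(1−3155/19536)·1120/3155 = 0.023799308
  → Var(ȳ_str) = 0.045042274.
Var(ȳ_srs) = (1 − 12998/69090)·766.4/12998 = 0.04787014.
deff = 0.045042274 / 0.04787014 = 0.9409.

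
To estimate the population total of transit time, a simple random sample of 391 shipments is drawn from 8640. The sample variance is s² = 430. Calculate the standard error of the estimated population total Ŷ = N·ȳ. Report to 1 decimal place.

Var(Ŷ) = N²·Var(ȳ) = N²·(1 − n/N)·s²/n.
f = 391/8640 = 0.04525463; Var(ȳ) = 0.95474537·430/391 = 1.0499757.
Var(Ŷ) = 8640² · 1.0499757 = 7.8380266 × 10^7.
SE(Ŷ) = √(7.8380266 × 10^7) = 8853.3.

8853.3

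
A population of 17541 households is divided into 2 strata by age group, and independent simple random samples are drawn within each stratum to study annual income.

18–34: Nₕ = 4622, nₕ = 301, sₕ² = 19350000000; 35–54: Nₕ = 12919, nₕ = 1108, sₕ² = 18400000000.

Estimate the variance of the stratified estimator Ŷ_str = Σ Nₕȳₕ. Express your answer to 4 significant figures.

3.818 × 10^15

Var(Ŷ_str) = Σₕ Nₕ²(1 − fₕ)sₕ²/nₕ.
18–34: 4622²·(1 − 301/4622)·19350000000/301 = 1.2838926 × 10^15.
35–54: 12919²·(1 − 1108/12919)·18400000000/1108 = 2.5339243 × 10^15.
Sum = 3.8178169 × 10^15.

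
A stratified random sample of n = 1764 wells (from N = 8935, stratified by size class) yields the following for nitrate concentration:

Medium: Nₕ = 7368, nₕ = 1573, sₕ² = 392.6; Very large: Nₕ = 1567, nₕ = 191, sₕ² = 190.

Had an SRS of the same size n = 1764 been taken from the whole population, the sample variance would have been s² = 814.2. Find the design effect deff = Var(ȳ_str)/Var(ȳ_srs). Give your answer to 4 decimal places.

0.4329

Var(ȳ_str) = Σ Wₕ²(1−fₕ)sₕ²/nₕ with Wₕ = Nₕ/8935:
  Medium: (7368/8935)²·(1−1573/7368)·392.6/1573 = 0.13348594
  Very large: (1567/8935)²·(1−191/1567)·190/191 = 0.026866961
  → Var(ȳ_str) = 0.1603529.
Var(ȳ_srs) = (1 − 1764/8935)·814.2/1764 = 0.37043984.
deff = 0.1603529 / 0.37043984 = 0.4329.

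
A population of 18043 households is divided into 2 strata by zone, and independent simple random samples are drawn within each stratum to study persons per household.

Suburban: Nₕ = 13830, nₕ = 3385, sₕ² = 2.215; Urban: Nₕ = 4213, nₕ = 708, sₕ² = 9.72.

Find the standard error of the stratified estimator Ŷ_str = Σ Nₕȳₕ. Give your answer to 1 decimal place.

Var(Ŷ_str) = Σₕ Nₕ²(1 − fₕ)sₕ²/nₕ.
Suburban: 13830²·(1 − 3385/13830)·2.215/3385 = 94524.781.
Urban: 4213²·(1 − 708/4213)·9.72/708 = 202727.42.
Sum = 297252.2.
SE = √(297252.2) = 545.2.

545.2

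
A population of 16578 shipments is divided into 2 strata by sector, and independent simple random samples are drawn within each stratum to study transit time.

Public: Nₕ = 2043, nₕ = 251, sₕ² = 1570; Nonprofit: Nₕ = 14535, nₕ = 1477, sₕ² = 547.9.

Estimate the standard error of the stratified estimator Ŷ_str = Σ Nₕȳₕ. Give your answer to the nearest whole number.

Var(Ŷ_str) = Σₕ Nₕ²(1 − fₕ)sₕ²/nₕ.
Public: 2043²·(1 − 251/2043)·1570/251 = 2.2899832 × 10^7.
Nonprofit: 14535²·(1 − 1477/14535)·547.9/1477 = 7.0406459 × 10^7.
Sum = 9.3306291 × 10^7.
SE = √(9.3306291 × 10^7) = 9660.

9660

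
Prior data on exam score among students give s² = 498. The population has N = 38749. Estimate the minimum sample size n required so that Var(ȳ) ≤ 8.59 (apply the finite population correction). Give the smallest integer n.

58

Without fpc, n₀ = s²/D = 498/8.59 = 57.9744.
With fpc, (1 − n/N)·s²/n ≤ D requires n ≥ n₀/(1 + n₀/N) = 57.9744/(1 + 57.9744/38749) = 57.8878.
Rounding up, n = 58.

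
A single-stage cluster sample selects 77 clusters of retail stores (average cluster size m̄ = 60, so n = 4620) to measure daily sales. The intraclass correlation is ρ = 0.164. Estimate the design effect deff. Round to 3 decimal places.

deff = 1 + (60 − 1)·0.164 = 1 + 9.676 = 10.676.

10.676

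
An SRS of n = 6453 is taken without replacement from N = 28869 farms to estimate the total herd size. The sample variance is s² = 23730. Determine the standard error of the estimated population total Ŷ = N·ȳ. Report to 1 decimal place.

Var(Ŷ) = N²·Var(ȳ) = N²·(1 − n/N)·s²/n.
f = 6453/28869 = 0.22352697; Var(ȳ) = 0.77647303·23730/6453 = 2.8553704.
Var(Ŷ) = 28869² · 2.8553704 = 2.3797204 × 10^9.
SE(Ŷ) = √(2.3797204 × 10^9) = 48782.4.

48782.4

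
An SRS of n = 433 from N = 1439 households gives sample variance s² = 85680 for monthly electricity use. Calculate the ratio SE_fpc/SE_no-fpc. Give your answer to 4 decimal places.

f = n/N = 433/1439 = 0.30090341.
SE_no-fpc = √(s²/n) = 14.066815; SE_fpc = √((1−f)s²/n) = 11.761545.
Ratio = √(1−f) = 0.83611996.

0.8361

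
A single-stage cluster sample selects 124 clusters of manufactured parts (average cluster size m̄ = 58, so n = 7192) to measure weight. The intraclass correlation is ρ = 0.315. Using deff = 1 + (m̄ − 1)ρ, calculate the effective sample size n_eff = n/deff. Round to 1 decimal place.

379.4

deff = 1 + (58 − 1)·0.315 = 1 + 17.955 = 18.955.
n_eff = 7192 / 18.955 = 379.4.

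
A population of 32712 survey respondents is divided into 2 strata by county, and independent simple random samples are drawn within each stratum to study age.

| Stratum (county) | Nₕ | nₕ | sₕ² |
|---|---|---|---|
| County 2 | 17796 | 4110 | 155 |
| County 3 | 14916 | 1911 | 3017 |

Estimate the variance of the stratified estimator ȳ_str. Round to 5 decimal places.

0.29478

Var(ȳ_str) = Σₕ Wₕ²(1 − fₕ)sₕ²/nₕ with Wₕ = Nₕ/N, N = 32712.
County 2: Wₕ = 0.54402054; term = 0.54402054²·(1 − 0.23095078)·155/4110 = 0.0085837016.
County 3: Wₕ = 0.45597946; term = 0.45597946²·(1 − 0.12811746)·3017/1911 = 0.28619574.
Sum = 0.29477944.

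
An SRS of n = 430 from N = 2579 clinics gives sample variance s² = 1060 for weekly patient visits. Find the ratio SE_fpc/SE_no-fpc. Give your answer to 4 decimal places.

f = n/N = 430/2579 = 0.16673129.
SE_no-fpc = √(s²/n) = 1.5700689; SE_fpc = √((1−f)s²/n) = 1.4332147.
Ratio = √(1−f) = 0.91283553.

0.9128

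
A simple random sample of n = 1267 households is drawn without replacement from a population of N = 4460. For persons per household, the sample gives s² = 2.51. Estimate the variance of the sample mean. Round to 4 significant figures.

0.001418

Under SRS without replacement, Var(ȳ) = (1 − f)·s²/n with f = n/N = 1267/4460 = 0.28408072.
Var(ȳ) = (1 − 0.28408072)·2.51/1267 = 0.71591928·0.0019810576 = 0.0014182773.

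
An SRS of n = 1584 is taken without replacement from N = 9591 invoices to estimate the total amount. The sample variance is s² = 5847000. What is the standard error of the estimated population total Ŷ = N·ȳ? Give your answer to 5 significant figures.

532420

Var(Ŷ) = N²·Var(ȳ) = N²·(1 − n/N)·s²/n.
f = 1584/9591 = 0.16515483; Var(ȳ) = 0.83484517·5847000/1584 = 3081.6538.
Var(Ŷ) = 9591² · 3081.6538 = 2.8347295 × 10^11.
SE(Ŷ) = √(2.8347295 × 10^11) = 532420.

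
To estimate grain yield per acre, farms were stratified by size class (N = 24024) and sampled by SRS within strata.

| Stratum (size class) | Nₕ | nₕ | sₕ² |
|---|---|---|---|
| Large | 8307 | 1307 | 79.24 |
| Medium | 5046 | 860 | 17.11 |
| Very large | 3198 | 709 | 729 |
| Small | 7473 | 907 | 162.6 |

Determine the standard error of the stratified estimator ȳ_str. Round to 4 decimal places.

Var(ȳ_str) = Σₕ Wₕ²(1 − fₕ)sₕ²/nₕ with Wₕ = Nₕ/N, N = 24024.
Large: Wₕ = 0.34577922; term = 0.34577922²·(1 − 0.15733719)·79.24/1307 = 0.0061083019.
Medium: Wₕ = 0.21003996; term = 0.21003996²·(1 − 0.17043203)·17.11/860 = 7.2812743 × 10^-4.
Very large: Wₕ = 0.13311688; term = 0.13311688²·(1 − 0.22170106)·729/709 = 0.014180581.
Small: Wₕ = 0.31106394; term = 0.31106394²·(1 − 0.12137027)·162.6/907 = 0.015241176.
Sum = 0.036258186.
SE = √(0.036258186) = 0.1904.

0.1904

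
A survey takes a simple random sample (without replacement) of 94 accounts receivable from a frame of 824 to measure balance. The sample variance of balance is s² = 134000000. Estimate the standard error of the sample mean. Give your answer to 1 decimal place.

Under SRS without replacement, Var(ȳ) = (1 − f)·s²/n with f = n/N = 94/824 = 0.11407767.
Var(ȳ) = (1 − 0.11407767)·134000000/94 = 0.88592233·1.4255319 × 10^6 = 1.2629106 × 10^6.
SE(ȳ) = √(1.2629106 × 10^6) = 1123.8.

1123.8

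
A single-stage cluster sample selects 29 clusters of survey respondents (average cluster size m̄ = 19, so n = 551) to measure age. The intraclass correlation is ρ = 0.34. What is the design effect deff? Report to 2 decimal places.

7.12

deff = 1 + (19 − 1)·0.34 = 1 + 6.12 = 7.12.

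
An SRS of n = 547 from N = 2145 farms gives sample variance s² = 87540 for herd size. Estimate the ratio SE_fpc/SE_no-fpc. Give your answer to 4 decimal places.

f = n/N = 547/2145 = 0.25501166.
SE_no-fpc = √(s²/n) = 12.650556; SE_fpc = √((1−f)s²/n) = 10.919037.
Ratio = √(1−f) = 0.86312707.

0.8631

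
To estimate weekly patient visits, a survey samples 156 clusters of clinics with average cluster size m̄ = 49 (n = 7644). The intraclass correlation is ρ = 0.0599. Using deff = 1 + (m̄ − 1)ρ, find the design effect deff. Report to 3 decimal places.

deff = 1 + (49 − 1)·0.0599 = 1 + 2.8752 = 3.8752.

3.875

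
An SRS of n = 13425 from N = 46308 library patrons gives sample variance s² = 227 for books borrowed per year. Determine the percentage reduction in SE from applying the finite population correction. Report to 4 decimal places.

15.7330

f = n/N = 13425/46308 = 0.28990671.
SE_no-fpc = √(s²/n) = 0.13003366; SE_fpc = √((1−f)s²/n) = 0.10957551.
Ratio = √(1−f) = 0.84267033. Reduction = 100·(1 − 0.84267033) = 15.7330%.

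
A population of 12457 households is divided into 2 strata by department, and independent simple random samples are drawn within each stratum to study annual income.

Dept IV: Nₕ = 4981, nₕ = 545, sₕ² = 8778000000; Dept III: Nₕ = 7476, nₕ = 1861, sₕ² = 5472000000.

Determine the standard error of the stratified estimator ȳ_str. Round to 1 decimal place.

1757.5

Var(ȳ_str) = Σₕ Wₕ²(1 − fₕ)sₕ²/nₕ with Wₕ = Nₕ/N, N = 12457.
Dept IV: Wₕ = 0.39985550; term = 0.39985550²·(1 − 0.10941578)·8778000000/545 = 2.2934022 × 10^6.
Dept III: Wₕ = 0.60014450; term = 0.60014450²·(1 − 0.24892991)·5472000000/1861 = 795411.45.
Sum = 3.0888137 × 10^6.
SE = √(3.0888137 × 10^6) = 1757.5.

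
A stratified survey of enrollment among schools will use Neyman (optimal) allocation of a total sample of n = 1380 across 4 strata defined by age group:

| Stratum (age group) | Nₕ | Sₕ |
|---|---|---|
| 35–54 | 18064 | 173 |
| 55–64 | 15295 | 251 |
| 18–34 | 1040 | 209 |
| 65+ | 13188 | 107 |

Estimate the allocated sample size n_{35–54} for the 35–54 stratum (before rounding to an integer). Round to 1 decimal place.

501.9

Neyman allocation: nₕ = n·NₕSₕ / Σⱼ NⱼSⱼ.
Σ NⱼSⱼ = 18064·173 + 15295·251 + 1040·209 + 13188·107 = 8.592593 × 10^6.
n_{35–54} = 1380·18064·173 / (8.592593 × 10^6) = 501.9.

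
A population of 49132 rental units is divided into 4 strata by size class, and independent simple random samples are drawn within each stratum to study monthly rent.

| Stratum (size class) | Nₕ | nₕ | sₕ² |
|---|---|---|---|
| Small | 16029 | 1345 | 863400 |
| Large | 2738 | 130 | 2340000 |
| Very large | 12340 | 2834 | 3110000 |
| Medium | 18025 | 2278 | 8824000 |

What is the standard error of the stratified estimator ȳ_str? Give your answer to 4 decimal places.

Var(ȳ_str) = Σₕ Wₕ²(1 − fₕ)sₕ²/nₕ with Wₕ = Nₕ/N, N = 49132.
Small: Wₕ = 0.32624359; term = 0.32624359²·(1 − 0.08391041)·863400/1345 = 62.590969.
Large: Wₕ = 0.05572743; term = 0.05572743²·(1 − 0.04747991)·2340000/130 = 53.245713.
Very large: Wₕ = 0.25116014; term = 0.25116014²·(1 − 0.22965964)·3110000/2834 = 53.32669.
Medium: Wₕ = 0.36686884; term = 0.36686884²·(1 − 0.12638003)·8824000/2278 = 455.46603.
Sum = 624.6294.
SE = √(624.6294) = 24.9926.

24.9926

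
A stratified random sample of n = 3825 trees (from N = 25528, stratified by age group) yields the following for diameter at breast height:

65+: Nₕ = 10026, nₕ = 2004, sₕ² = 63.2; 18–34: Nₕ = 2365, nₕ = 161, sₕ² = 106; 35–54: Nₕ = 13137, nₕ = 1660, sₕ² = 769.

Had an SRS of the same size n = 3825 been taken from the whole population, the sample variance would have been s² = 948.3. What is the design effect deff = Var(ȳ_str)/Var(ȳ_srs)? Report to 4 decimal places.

0.5520

Var(ȳ_str) = Σ Wₕ²(1−fₕ)sₕ²/nₕ with Wₕ = Nₕ/25528:
  65+: (10026/25528)²·(1−2004/10026)·63.2/2004 = 0.0038922089
  18–34: (2365/25528)²·(1−161/2365)·106/161 = 0.0052661005
  35–54: (13137/25528)²·(1−1660/13137)·769/1660 = 0.10717889
  → Var(ȳ_str) = 0.1163372.
Var(ȳ_srs) = (1 − 3825/25528)·948.3/3825 = 0.21077412.
deff = 0.1163372 / 0.21077412 = 0.5520.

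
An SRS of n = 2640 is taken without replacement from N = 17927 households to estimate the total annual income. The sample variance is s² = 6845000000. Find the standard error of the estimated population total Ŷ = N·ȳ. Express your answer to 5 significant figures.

Var(Ŷ) = N²·Var(ȳ) = N²·(1 − n/N)·s²/n.
f = 2640/17927 = 0.14726390; Var(ȳ) = 0.85273610·6845000000/2640 = 2.2109767 × 10^6.
Var(Ŷ) = 17927² · (2.2109767 × 10^6) = 7.1055779 × 10^14.
SE(Ŷ) = √(7.1055779 × 10^14) = 2.6656 × 10^7.

2.6656 × 10^7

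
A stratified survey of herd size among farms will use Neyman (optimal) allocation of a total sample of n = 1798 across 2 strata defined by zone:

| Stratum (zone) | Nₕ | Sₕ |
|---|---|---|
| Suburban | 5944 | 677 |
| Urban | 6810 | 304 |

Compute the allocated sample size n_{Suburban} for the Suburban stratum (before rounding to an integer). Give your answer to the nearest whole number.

Neyman allocation: nₕ = n·NₕSₕ / Σⱼ NⱼSⱼ.
Σ NⱼSⱼ = 5944·677 + 6810·304 = 6.094328 × 10^6.
n_{Suburban} = 1798·5944·677 / (6.094328 × 10^6) = 1187.

1187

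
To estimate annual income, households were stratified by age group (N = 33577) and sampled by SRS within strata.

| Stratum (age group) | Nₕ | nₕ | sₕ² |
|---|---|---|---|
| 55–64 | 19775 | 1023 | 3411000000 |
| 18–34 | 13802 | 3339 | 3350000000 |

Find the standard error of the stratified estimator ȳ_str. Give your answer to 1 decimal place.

1106.9

Var(ȳ_str) = Σₕ Wₕ²(1 − fₕ)sₕ²/nₕ with Wₕ = Nₕ/N, N = 33577.
55–64: Wₕ = 0.58894481; term = 0.58894481²·(1 − 0.05173198)·3411000000/1023 = 1.0966963 × 10^6.
18–34: Wₕ = 0.41105519; term = 0.41105519²·(1 − 0.24192146)·3350000000/3339 = 128511.76.
Sum = 1.2252081 × 10^6.
SE = √(1.2252081 × 10^6) = 1106.9.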